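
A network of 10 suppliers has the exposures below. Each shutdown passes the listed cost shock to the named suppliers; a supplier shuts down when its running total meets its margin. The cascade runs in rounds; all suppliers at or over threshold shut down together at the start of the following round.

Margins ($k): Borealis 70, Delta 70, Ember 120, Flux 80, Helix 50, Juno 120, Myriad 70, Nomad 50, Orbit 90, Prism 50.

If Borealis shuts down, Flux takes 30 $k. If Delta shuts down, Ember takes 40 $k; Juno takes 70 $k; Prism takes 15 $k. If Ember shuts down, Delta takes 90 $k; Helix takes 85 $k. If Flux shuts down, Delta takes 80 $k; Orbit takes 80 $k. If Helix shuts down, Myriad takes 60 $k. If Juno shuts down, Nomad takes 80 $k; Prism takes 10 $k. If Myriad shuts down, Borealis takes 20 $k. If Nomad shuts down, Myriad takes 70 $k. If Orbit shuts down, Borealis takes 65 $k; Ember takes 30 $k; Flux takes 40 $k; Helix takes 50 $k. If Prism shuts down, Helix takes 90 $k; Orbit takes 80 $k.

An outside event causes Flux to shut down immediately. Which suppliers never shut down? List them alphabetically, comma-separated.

Round 1 — Flux shuts down (initial).
  Delta: +80 → 80 ≥ 70
  Orbit: +80 → 80 < 90
Round 2 — Delta shuts down.
  Ember: +40 → 40 < 120
  Juno: +70 → 70 < 120
  Prism: +15 → 15 < 50
No further shutdowns.

Borealis, Ember, Helix, Juno, Myriad, Nomad, Orbit, Prism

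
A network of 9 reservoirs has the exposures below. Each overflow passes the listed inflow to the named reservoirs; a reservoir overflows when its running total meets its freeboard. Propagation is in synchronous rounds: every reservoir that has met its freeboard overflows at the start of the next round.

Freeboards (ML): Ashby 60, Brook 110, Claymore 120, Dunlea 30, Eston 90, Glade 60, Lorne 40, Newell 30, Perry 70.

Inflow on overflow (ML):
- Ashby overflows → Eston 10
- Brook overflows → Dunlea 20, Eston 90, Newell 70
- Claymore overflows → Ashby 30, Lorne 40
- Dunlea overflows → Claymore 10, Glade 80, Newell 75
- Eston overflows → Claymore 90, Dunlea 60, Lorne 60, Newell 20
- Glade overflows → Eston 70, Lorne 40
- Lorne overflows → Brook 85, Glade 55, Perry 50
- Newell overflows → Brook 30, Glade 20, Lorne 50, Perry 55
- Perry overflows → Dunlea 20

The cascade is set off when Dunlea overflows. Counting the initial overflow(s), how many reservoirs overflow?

7

Round 1 — Dunlea overflows (initial).
  Claymore: +10 → 10 < 120
  Glade: +80 → 80 ≥ 60
  Newell: +75 → 75 ≥ 30
Round 2 — Glade, Newell overflow.
  Brook: +30 → 30 < 110
  Eston: +70 → 70 < 90
  Lorne: +40+50 → 90 ≥ 40
  Perry: +55 → 55 < 70
Round 3 — Lorne overflows.
  Brook: +85 → 115 ≥ 110
  Perry: +50 → 105 ≥ 70
Round 4 — Brook, Perry overflow.
  Eston: +90 → 160 ≥ 90
Round 5 — Eston overflows.
  Claymore: +90 → 100 < 120
No further overflows.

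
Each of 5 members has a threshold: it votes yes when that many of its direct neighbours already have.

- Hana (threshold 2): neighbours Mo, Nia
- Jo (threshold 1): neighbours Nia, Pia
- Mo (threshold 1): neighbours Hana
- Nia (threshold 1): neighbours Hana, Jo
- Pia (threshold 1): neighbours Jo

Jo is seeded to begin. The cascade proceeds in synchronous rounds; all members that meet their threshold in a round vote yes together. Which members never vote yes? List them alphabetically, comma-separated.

Hana, Mo

Round 1 — Jo votes yes (initial).
Round 2 — checking thresholds:
  Nia: 1 of 2 neighbours ≥ 1, votes yes.
  Pia: 1 of 1 neighbours ≥ 1, votes yes.
Round 3 — no new yes votes; cascade stops.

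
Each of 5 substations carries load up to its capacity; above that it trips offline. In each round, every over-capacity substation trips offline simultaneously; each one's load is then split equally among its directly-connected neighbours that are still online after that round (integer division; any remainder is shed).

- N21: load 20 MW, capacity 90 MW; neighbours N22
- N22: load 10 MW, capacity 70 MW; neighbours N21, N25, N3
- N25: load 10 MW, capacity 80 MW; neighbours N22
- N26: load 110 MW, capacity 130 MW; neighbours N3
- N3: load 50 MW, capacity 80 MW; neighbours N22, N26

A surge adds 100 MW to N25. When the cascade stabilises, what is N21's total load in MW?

Round 1 — N25 at 110 > 80. N25 trips offline.
  N25 sheds 110 MW to N22: 110 each.
    N22: 10+110 = 120 > 70
Round 2 — N22 trips offline.
  N22 sheds 120 MW to N21, N3: 60 each.
    N21: 20+60 = 80 ≤ 90
    N3: 50+60 = 110 > 80
Round 3 — N3 trips offline.
  N3 sheds 110 MW to N26: 110 each.
    N26: 110+110 = 220 > 130
Round 4 — N26 trips offline.
  N26 sheds 220 MW: no online neighbours, lost.
No further trips.

80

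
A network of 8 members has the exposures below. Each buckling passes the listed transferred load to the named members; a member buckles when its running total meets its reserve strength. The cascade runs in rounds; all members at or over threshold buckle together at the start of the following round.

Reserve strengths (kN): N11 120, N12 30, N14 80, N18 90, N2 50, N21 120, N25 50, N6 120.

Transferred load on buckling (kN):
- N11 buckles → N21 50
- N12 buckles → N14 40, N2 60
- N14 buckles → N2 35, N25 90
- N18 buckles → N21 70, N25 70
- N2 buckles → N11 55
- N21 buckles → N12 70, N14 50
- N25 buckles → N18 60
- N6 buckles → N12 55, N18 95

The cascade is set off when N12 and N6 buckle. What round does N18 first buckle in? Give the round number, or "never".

2

Round 1 — N12, N6 buckle (initial).
  N14: +40 → 40 < 80
  N18: +95 → 95 ≥ 90
  N2: +60 → 60 ≥ 50
Round 2 — N18, N2 buckle.
  N11: +55 → 55 < 120
  N21: +70 → 70 < 120
  N25: +70 → 70 ≥ 50
Round 3 — N25 buckles.
No further bucklings.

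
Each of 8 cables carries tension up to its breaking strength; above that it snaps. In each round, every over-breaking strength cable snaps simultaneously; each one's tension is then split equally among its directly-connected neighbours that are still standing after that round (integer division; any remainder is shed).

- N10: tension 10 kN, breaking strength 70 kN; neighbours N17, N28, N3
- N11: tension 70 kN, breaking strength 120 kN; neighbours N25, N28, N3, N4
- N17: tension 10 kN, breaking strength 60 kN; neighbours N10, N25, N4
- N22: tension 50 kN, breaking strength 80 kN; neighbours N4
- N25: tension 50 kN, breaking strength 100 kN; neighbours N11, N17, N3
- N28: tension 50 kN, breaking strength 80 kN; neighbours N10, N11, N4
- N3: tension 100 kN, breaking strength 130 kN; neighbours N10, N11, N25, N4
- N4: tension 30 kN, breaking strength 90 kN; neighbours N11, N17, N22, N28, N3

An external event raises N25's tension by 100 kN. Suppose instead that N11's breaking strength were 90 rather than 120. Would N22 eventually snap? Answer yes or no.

With N11's breaking strength at 90:
Round 1 — N25 at 150 > 100. N25 snaps.
  N25 sheds 150 kN to N11, N17, N3: 50 each.
    N11: 70+50 = 120 > 90
    N17: 10+50 = 60 ≤ 60
    N3: 100+50 = 150 > 130
Round 2 — N11, N3 snap.
  N11 sheds 120 kN to N28, N4: 60 each.
    N28: 50+60 = 110 > 80
    N4: 30+60 = 90 ≤ 90
  N3 sheds 150 kN to N10, N4: 75 each.
    N10: 10+75 = 85 > 70
    N4: 90+75 = 165 > 90
Round 3 — N10, N28, N4 snap.
  N10 sheds 85 kN to N17: 85 each.
    N17: 60+85 = 145 > 60
  N28 sheds 110 kN: no online neighbours, lost.
  N4 sheds 165 kN to N17, N22: 82 each (1 lost).
    N17: 145+82 = 227 > 60
    N22: 50+82 = 132 > 80
Round 4 — N17, N22 snap.
  N17 sheds 227 kN: no online neighbours, lost.
  N22 sheds 132 kN: no online neighbours, lost.
No further breaks.

yes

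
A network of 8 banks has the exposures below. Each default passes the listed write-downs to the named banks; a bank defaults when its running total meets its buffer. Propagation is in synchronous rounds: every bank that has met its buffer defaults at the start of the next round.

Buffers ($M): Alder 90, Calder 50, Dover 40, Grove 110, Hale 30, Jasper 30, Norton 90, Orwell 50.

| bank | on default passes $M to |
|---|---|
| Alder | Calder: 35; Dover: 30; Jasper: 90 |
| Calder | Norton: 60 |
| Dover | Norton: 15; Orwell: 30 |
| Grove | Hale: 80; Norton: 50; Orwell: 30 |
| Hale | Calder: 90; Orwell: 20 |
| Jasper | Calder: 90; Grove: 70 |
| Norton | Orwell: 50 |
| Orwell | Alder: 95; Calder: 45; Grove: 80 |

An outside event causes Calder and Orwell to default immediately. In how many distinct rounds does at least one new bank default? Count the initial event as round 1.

Round 1 — Calder, Orwell default (initial).
  Alder: +95 → 95 ≥ 90
  Grove: +80 → 80 < 110
  Norton: +60 → 60 < 90
Round 2 — Alder defaults.
  Dover: +30 → 30 < 40
  Jasper: +90 → 90 ≥ 30
Round 3 — Jasper defaults.
  Grove: +70 → 150 ≥ 110
Round 4 — Grove defaults.
  Hale: +80 → 80 ≥ 30
  Norton: +50 → 110 ≥ 90
Round 5 — Hale, Norton default.
No further defaults.

5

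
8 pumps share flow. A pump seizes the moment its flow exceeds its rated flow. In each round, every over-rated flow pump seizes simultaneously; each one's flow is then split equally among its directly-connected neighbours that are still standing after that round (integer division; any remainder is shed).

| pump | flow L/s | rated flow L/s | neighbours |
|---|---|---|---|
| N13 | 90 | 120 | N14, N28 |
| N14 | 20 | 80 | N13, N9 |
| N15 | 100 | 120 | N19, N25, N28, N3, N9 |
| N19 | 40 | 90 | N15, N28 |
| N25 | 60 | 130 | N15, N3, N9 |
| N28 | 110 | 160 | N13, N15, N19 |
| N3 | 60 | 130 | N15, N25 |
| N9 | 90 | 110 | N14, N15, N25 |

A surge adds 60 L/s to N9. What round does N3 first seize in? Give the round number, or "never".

4

Round 1 — N9 at 150 > 110. N9 seizes.
  N9 sheds 150 L/s to N14, N15, N25: 50 each.
    N14: 20+50 = 70 ≤ 80
    N15: 100+50 = 150 > 120
    N25: 60+50 = 110 ≤ 130
Round 2 — N15 seizes.
  N15 sheds 150 L/s to N19, N25, N28, N3: 37 each (2 lost).
    N19: 40+37 = 77 ≤ 90
    N25: 110+37 = 147 > 130
    N28: 110+37 = 147 ≤ 160
    N3: 60+37 = 97 ≤ 130
Round 3 — N25 seizes.
  N25 sheds 147 L/s to N3: 147 each.
    N3: 97+147 = 244 > 130
Round 4 — N3 seizes.
  N3 sheds 244 L/s: no online neighbours, lost.
No further seizures.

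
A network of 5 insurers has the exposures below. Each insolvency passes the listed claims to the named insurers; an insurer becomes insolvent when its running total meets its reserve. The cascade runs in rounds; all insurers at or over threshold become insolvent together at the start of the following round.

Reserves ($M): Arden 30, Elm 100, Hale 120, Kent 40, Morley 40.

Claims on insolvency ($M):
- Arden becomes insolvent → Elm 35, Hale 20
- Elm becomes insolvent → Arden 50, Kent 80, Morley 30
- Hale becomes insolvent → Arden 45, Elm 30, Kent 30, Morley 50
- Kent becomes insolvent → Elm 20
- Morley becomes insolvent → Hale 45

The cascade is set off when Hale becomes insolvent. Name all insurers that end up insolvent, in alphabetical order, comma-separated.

Round 1 — Hale becomes insolvent (initial).
  Arden: +45 → 45 ≥ 30
  Elm: +30 → 30 < 100
  Kent: +30 → 30 < 40
  Morley: +50 → 50 ≥ 40
Round 2 — Arden, Morley become insolvent.
  Elm: +35 → 65 < 100
No further insolvencies.

Arden, Hale, Morley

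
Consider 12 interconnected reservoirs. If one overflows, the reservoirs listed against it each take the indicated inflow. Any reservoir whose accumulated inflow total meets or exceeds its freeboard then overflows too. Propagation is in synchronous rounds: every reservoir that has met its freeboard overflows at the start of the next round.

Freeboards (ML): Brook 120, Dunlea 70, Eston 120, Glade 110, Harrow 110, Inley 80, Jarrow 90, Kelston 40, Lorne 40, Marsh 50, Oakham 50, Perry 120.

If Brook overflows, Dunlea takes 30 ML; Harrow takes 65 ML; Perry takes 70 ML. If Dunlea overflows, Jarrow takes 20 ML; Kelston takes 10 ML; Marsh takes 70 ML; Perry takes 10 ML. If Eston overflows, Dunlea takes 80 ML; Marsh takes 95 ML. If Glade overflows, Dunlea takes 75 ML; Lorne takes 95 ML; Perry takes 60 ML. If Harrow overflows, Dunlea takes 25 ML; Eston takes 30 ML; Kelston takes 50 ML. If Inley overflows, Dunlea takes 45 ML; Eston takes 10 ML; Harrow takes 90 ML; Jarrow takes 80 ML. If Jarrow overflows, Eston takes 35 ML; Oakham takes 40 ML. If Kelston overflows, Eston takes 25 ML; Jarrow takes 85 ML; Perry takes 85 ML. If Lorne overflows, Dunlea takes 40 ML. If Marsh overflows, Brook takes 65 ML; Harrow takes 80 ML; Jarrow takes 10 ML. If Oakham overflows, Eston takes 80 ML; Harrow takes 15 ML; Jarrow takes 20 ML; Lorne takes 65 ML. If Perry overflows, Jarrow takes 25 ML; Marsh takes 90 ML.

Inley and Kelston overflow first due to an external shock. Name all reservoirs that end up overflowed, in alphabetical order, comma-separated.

Inley, Jarrow, Kelston

Round 1 — Inley, Kelston overflow (initial).
  Dunlea: +45 → 45 < 70
  Eston: +10+25 → 35 < 120
  Harrow: +90 → 90 < 110
  Jarrow: +80+85 → 165 ≥ 90
  Perry: +85 → 85 < 120
Round 2 — Jarrow overflows.
  Eston: +35 → 70 < 120
  Oakham: +40 → 40 < 50
No further overflows.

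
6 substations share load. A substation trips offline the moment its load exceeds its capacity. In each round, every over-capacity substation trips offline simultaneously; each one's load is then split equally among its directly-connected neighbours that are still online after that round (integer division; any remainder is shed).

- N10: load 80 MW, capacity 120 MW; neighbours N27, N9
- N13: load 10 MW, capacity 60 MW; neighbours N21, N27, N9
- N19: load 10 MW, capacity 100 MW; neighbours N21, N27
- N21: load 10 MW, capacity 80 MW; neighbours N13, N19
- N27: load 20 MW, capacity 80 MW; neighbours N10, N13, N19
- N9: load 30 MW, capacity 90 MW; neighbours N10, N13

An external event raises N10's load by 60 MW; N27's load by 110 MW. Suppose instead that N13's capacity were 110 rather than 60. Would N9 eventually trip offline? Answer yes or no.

With N13's capacity at 110:
Round 1 — N10 at 140 > 120; N27 at 130 > 80. N10, N27 trip offline.
  N10 sheds 140 MW to N9: 140 each.
    N9: 30+140 = 170 > 90
  N27 sheds 130 MW to N13, N19: 65 each.
    N13: 10+65 = 75 ≤ 110
    N19: 10+65 = 75 ≤ 100
Round 2 — N9 trips offline.
  N9 sheds 170 MW to N13: 170 each.
    N13: 75+170 = 245 > 110
Round 3 — N13 trips offline.
  N13 sheds 245 MW to N21: 245 each.
    N21: 10+245 = 255 > 80
Round 4 — N21 trips offline.
  N21 sheds 255 MW to N19: 255 each.
    N19: 75+255 = 330 > 100
Round 5 — N19 trips offline.
  N19 sheds 330 MW: no online neighbours, lost.
No further trips.

yes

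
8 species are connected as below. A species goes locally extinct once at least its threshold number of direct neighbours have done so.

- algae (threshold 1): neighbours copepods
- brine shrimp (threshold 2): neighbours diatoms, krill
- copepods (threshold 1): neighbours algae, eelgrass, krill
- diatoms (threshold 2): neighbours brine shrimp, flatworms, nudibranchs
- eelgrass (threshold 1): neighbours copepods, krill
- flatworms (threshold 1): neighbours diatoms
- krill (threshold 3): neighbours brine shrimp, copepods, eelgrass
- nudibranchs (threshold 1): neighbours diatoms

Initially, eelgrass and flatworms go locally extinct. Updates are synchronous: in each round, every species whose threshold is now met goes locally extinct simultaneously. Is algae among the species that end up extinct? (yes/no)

Round 1 — eelgrass, flatworms go locally extinct (initial).
Round 2 — checking thresholds:
  copepods: 1 of 3 neighbours ≥ 1, goes locally extinct.
  diatoms: 1 of 3 neighbours < 2, not yet.
  krill: 1 of 3 neighbours < 3, not yet.
Round 3 — checking thresholds:
  algae: 1 of 1 neighbours ≥ 1, goes locally extinct.
  diatoms: 1 of 3 neighbours < 2, not yet.
  krill: 2 of 3 neighbours < 3, not yet.
Round 4 — no new extinctions; cascade stops.

yes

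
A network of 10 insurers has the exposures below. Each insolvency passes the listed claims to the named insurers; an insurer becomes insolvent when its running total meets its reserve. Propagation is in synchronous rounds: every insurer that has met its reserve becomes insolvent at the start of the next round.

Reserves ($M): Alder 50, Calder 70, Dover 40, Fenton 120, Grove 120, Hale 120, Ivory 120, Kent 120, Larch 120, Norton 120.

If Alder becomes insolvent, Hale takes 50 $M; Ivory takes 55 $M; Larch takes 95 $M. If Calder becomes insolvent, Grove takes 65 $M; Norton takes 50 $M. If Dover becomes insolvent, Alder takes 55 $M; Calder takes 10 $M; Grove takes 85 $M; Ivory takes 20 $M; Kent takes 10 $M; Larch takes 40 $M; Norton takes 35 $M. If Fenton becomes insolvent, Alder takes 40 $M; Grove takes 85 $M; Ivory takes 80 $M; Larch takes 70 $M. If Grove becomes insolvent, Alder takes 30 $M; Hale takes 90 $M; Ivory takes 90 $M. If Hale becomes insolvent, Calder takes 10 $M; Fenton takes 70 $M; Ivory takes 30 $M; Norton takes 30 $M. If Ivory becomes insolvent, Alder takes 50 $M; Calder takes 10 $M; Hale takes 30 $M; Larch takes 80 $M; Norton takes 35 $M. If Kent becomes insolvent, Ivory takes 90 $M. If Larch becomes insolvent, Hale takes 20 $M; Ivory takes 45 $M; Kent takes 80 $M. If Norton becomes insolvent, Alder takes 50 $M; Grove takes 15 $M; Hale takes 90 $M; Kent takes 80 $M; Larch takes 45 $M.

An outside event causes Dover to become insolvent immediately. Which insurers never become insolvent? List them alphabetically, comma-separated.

Calder, Fenton, Grove, Hale, Kent, Norton

Round 1 — Dover becomes insolvent (initial).
  Alder: +55 → 55 ≥ 50
  Calder: +10 → 10 < 70
  Grove: +85 → 85 < 120
  Ivory: +20 → 20 < 120
  Kent: +10 → 10 < 120
  Larch: +40 → 40 < 120
  Norton: +35 → 35 < 120
Round 2 — Alder becomes insolvent.
  Hale: +50 → 50 < 120
  Ivory: +55 → 75 < 120
  Larch: +95 → 135 ≥ 120
Round 3 — Larch becomes insolvent.
  Hale: +20 → 70 < 120
  Ivory: +45 → 120 ≥ 120
  Kent: +80 → 90 < 120
Round 4 — Ivory becomes insolvent.
  Calder: +10 → 20 < 70
  Hale: +30 → 100 < 120
  Norton: +35 → 70 < 120
No further insolvencies.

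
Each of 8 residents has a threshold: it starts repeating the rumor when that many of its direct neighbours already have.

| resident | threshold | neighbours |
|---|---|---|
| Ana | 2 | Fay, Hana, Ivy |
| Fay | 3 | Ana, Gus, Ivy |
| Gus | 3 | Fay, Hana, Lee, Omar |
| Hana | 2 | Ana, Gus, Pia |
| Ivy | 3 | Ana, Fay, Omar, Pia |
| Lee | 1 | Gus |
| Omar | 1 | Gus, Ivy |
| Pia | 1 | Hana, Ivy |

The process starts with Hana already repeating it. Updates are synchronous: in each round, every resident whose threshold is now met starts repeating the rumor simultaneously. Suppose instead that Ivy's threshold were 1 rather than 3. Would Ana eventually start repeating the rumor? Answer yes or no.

With Ivy's threshold at 1:
Round 1 — Hana starts repeating the rumor (initial).
Round 2 — checking thresholds:
  Ana: 1 of 3 neighbours < 2, below threshold.
  Gus: 1 of 4 neighbours < 3, below threshold.
  Pia: 1 of 2 neighbours ≥ 1, starts repeating the rumor.
Round 3 — checking thresholds:
  Ana: 1 of 3 neighbours < 2, below threshold.
  Gus: 1 of 4 neighbours < 3, below threshold.
  Ivy: 1 of 4 neighbours ≥ 1, starts repeating the rumor.
Round 4 — checking thresholds:
  Ana: 2 of 3 neighbours ≥ 2, starts repeating the rumor.
  Fay: 1 of 3 neighbours < 3, below threshold.
  Gus: 1 of 4 neighbours < 3, below threshold.
  Omar: 1 of 2 neighbours ≥ 1, starts repeating the rumor.
Round 5 — no new spreads; cascade stops.

yes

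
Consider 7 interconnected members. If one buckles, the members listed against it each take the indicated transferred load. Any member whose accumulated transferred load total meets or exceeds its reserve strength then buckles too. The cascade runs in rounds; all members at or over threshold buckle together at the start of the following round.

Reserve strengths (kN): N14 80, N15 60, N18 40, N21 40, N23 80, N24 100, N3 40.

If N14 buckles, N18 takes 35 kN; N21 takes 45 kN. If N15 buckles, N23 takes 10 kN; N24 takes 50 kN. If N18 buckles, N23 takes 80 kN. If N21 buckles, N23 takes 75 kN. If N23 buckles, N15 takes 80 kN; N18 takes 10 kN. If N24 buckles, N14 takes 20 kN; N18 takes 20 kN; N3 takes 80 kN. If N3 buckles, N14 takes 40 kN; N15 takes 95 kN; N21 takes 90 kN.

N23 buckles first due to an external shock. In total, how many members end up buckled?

2

Round 1 — N23 buckles (initial).
  N15: +80 → 80 ≥ 60
  N18: +10 → 10 < 40
Round 2 — N15 buckles.
  N24: +50 → 50 < 100
No further bucklings.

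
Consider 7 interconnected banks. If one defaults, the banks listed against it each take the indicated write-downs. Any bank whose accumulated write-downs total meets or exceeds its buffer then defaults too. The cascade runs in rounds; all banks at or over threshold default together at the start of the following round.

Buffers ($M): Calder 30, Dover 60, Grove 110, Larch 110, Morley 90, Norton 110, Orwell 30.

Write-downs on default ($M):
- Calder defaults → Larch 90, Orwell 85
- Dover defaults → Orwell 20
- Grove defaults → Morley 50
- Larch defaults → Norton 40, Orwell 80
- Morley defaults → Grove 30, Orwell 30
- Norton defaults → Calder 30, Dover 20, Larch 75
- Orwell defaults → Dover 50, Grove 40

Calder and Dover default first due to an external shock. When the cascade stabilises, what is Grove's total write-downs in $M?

Round 1 — Calder, Dover default (initial).
  Larch: +90 → 90 < 110
  Orwell: +85+20 → 105 ≥ 30
Round 2 — Orwell defaults.
  Grove: +40 → 40 < 110
No further defaults.

40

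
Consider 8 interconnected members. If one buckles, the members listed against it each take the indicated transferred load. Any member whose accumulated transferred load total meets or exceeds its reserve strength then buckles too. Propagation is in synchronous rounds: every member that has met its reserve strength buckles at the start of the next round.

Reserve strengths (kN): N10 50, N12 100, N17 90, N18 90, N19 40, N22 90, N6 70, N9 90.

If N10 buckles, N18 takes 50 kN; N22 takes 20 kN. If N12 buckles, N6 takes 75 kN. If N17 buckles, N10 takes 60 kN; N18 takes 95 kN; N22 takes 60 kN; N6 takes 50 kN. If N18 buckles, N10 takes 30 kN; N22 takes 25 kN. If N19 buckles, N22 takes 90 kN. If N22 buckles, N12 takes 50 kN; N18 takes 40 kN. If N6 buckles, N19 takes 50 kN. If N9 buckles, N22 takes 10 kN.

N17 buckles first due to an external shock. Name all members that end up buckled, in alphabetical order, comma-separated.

Round 1 — N17 buckles (initial).
  N10: +60 → 60 ≥ 50
  N18: +95 → 95 ≥ 90
  N22: +60 → 60 < 90
  N6: +50 → 50 < 70
Round 2 — N10, N18 buckle.
  N22: +20+25 → 105 ≥ 90
Round 3 — N22 buckles.
  N12: +50 → 50 < 100
No further bucklings.

N10, N17, N18, N22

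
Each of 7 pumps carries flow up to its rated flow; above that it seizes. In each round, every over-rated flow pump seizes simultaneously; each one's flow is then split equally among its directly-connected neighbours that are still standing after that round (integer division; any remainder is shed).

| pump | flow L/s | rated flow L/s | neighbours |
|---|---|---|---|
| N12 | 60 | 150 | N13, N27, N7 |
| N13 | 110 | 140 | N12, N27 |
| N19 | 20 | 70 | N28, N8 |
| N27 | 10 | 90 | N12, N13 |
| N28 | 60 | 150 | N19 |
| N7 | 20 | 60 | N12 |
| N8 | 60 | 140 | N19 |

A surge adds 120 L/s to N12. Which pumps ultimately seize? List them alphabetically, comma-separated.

N12, N13, N27, N7

Round 1 — N12 at 180 > 150. N12 seizes.
  N12 sheds 180 L/s to N13, N27, N7: 60 each.
    N13: 110+60 = 170 > 140
    N27: 10+60 = 70 ≤ 90
    N7: 20+60 = 80 > 60
Round 2 — N13, N7 seize.
  N13 sheds 170 L/s to N27: 170 each.
    N27: 70+170 = 240 > 90
  N7 sheds 80 L/s: no online neighbours, lost.
Round 3 — N27 seizes.
  N27 sheds 240 L/s: no online neighbours, lost.
No further seizures.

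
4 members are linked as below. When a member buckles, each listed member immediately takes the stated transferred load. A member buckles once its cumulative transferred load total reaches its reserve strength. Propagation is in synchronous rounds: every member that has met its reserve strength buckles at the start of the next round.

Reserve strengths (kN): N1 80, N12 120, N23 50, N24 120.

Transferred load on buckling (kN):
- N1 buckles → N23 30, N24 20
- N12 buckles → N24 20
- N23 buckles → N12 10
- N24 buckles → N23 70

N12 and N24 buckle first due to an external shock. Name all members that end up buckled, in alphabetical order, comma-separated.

N12, N23, N24

Round 1 — N12, N24 buckle (initial).
  N23: +70 → 70 ≥ 50
Round 2 — N23 buckles.
No further bucklings.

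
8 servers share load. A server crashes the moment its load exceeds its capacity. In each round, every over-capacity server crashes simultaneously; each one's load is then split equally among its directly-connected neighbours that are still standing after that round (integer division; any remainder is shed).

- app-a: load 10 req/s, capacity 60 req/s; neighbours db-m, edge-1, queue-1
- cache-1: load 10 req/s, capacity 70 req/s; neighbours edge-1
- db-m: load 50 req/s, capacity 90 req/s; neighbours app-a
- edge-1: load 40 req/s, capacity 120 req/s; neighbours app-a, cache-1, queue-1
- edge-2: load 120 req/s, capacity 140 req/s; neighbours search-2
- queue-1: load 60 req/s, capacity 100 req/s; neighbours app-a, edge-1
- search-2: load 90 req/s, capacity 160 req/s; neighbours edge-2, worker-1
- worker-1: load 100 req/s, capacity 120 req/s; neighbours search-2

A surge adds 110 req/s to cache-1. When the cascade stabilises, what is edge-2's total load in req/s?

120

Round 1 — cache-1 at 120 > 70. cache-1 crashes.
  cache-1 sheds 120 req/s to edge-1: 120 each.
    edge-1: 40+120 = 160 > 120
Round 2 — edge-1 crashes.
  edge-1 sheds 160 req/s to app-a, queue-1: 80 each.
    app-a: 10+80 = 90 > 60
    queue-1: 60+80 = 140 > 100
Round 3 — app-a, queue-1 crash.
  app-a sheds 90 req/s to db-m: 90 each.
    db-m: 50+90 = 140 > 90
  queue-1 sheds 140 req/s: no online neighbours, lost.
Round 4 — db-m crashes.
  db-m sheds 140 req/s: no online neighbours, lost.
No further crashes.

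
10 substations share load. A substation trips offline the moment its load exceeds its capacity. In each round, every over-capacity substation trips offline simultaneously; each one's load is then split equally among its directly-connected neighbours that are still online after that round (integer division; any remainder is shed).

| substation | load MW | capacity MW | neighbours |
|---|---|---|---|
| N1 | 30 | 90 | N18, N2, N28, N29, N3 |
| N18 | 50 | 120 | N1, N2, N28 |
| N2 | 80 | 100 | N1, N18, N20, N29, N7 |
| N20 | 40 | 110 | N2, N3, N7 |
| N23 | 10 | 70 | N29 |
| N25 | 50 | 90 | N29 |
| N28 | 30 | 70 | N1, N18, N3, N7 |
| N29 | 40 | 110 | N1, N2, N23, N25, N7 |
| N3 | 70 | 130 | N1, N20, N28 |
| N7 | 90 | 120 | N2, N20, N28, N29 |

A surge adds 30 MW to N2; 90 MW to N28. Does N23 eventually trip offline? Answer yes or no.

no

Round 1 — N2 at 110 > 100; N28 at 120 > 70. N2, N28 trip offline.
  N2 sheds 110 MW to N1, N18, N20, N29, N7: 22 each.
    N1: 30+22 = 52 ≤ 90
    N18: 50+22 = 72 ≤ 120
    N20: 40+22 = 62 ≤ 110
    N29: 40+22 = 62 ≤ 110
    N7: 90+22 = 112 ≤ 120
  N28 sheds 120 MW to N1, N18, N3, N7: 30 each.
    N1: 52+30 = 82 ≤ 90
    N18: 72+30 = 102 ≤ 120
    N3: 70+30 = 100 ≤ 130
    N7: 112+30 = 142 > 120
Round 2 — N7 trips offline.
  N7 sheds 142 MW to N20, N29: 71 each.
    N20: 62+71 = 133 > 110
    N29: 62+71 = 133 > 110
Round 3 — N20, N29 trip offline.
  N20 sheds 133 MW to N3: 133 each.
    N3: 100+133 = 233 > 130
  N29 sheds 133 MW to N1, N23, N25: 44 each (1 lost).
    N1: 82+44 = 126 > 90
    N23: 10+44 = 54 ≤ 70
    N25: 50+44 = 94 > 90
Round 4 — N1, N25, N3 trip offline.
  N1 sheds 126 MW to N18: 126 each.
    N18: 102+126 = 228 > 120
  N25 sheds 94 MW: no online neighbours, lost.
  N3 sheds 233 MW: no online neighbours, lost.
Round 5 — N18 trips offline.
  N18 sheds 228 MW: no online neighbours, lost.
No further trips.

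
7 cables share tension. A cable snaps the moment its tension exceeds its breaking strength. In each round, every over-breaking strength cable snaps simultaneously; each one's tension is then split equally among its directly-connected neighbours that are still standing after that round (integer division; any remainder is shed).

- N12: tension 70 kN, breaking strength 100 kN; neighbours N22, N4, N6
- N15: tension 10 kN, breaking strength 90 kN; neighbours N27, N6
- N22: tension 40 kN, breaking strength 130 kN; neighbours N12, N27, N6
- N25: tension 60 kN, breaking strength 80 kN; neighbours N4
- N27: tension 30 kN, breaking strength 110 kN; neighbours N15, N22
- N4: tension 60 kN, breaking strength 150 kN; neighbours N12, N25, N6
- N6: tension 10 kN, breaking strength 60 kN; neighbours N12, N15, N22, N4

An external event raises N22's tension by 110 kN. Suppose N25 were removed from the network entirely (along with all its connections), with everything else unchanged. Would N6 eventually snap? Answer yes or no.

yes

With N25 removed:
Round 1 — N22 at 150 > 130. N22 snaps.
  N22 sheds 150 kN to N12, N27, N6: 50 each.
    N12: 70+50 = 120 > 100
    N27: 30+50 = 80 ≤ 110
    N6: 10+50 = 60 ≤ 60
Round 2 — N12 snaps.
  N12 sheds 120 kN to N4, N6: 60 each.
    N4: 60+60 = 120 ≤ 150
    N6: 60+60 = 120 > 60
Round 3 — N6 snaps.
  N6 sheds 120 kN to N15, N4: 60 each.
    N15: 10+60 = 70 ≤ 90
    N4: 120+60 = 180 > 150
Round 4 — N4 snaps.
  N4 sheds 180 kN: no online neighbours, lost.
No further breaks.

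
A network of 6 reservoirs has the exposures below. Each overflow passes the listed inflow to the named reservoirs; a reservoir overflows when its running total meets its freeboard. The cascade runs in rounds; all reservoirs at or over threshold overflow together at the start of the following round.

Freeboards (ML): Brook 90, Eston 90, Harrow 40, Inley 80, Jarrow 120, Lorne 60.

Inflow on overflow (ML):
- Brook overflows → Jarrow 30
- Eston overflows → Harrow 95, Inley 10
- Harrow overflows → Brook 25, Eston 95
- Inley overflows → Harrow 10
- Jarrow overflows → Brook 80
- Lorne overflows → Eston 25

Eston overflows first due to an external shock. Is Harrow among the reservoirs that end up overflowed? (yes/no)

yes

Round 1 — Eston overflows (initial).
  Harrow: +95 → 95 ≥ 40
  Inley: +10 → 10 < 80
Round 2 — Harrow overflows.
  Brook: +25 → 25 < 90
No further overflows.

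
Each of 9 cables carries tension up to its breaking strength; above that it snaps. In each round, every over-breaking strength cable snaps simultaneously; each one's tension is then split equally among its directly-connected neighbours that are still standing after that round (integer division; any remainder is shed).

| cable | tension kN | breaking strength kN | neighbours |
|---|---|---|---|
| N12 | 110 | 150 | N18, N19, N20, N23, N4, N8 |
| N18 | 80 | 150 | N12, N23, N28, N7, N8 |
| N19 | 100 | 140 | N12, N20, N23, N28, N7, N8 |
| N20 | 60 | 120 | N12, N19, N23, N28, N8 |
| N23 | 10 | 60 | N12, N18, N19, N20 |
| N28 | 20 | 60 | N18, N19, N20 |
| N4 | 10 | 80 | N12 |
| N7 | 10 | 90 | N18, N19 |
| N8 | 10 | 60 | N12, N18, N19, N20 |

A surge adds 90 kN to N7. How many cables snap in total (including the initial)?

2

Round 1 — N7 at 100 > 90. N7 snaps.
  N7 sheds 100 kN to N18, N19: 50 each.
    N18: 80+50 = 130 ≤ 150
    N19: 100+50 = 150 > 140
Round 2 — N19 snaps.
  N19 sheds 150 kN to N12, N20, N23, N28, N8: 30 each.
    N12: 110+30 = 140 ≤ 150
    N20: 60+30 = 90 ≤ 120
    N23: 10+30 = 40 ≤ 60
    N28: 20+30 = 50 ≤ 60
    N8: 10+30 = 40 ≤ 60
No further breaks.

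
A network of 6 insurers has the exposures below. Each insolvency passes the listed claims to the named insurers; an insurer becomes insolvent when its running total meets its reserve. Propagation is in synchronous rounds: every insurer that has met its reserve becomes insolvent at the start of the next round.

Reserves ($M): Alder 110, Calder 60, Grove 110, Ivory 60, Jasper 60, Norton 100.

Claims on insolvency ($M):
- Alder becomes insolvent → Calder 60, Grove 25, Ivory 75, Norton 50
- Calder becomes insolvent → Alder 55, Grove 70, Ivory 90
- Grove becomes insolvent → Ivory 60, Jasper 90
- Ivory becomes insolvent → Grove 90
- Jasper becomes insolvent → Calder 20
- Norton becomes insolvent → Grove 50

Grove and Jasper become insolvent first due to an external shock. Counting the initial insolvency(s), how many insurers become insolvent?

Round 1 — Grove, Jasper become insolvent (initial).
  Calder: +20 → 20 < 60
  Ivory: +60 → 60 ≥ 60
Round 2 — Ivory becomes insolvent.
No further insolvencies.

3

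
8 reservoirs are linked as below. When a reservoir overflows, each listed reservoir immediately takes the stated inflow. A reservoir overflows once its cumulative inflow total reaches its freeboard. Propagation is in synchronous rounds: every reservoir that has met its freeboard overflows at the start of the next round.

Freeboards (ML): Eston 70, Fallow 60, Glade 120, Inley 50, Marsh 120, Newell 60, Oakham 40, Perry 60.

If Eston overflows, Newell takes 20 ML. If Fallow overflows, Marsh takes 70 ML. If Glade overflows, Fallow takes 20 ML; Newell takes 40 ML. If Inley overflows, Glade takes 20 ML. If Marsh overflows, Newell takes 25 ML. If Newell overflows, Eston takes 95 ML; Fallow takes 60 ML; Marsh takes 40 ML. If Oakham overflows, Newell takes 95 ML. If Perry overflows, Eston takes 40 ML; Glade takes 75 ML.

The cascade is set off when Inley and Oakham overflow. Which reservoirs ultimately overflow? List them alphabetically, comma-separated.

Eston, Fallow, Inley, Newell, Oakham

Round 1 — Inley, Oakham overflow (initial).
  Glade: +20 → 20 < 120
  Newell: +95 → 95 ≥ 60
Round 2 — Newell overflows.
  Eston: +95 → 95 ≥ 70
  Fallow: +60 → 60 ≥ 60
  Marsh: +40 → 40 < 120
Round 3 — Eston, Fallow overflow.
  Marsh: +70 → 110 < 120
No further overflows.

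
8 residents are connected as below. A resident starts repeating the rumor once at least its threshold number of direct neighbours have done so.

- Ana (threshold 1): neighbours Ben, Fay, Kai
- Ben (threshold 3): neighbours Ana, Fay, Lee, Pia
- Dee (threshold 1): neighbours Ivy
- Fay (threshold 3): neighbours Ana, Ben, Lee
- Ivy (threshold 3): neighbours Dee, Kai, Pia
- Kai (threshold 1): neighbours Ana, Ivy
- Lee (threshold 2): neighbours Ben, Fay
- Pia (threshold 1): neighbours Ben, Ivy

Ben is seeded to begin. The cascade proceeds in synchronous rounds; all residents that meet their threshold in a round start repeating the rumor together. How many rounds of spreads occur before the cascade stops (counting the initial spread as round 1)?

3

Round 1 — Ben starts repeating the rumor (initial).
Round 2 — checking thresholds:
  Ana: 1 of 3 neighbours ≥ 1, starts repeating the rumor.
  Fay: 1 of 3 neighbours < 3, below threshold.
  Lee: 1 of 2 neighbours < 2, below threshold.
  Pia: 1 of 2 neighbours ≥ 1, starts repeating the rumor.
Round 3 — checking thresholds:
  Fay: 2 of 3 neighbours < 3, below threshold.
  Ivy: 1 of 3 neighbours < 3, below threshold.
  Kai: 1 of 2 neighbours ≥ 1, starts repeating the rumor.
  Lee: 1 of 2 neighbours < 2, below threshold.
Round 4 — no new spreads; cascade stops.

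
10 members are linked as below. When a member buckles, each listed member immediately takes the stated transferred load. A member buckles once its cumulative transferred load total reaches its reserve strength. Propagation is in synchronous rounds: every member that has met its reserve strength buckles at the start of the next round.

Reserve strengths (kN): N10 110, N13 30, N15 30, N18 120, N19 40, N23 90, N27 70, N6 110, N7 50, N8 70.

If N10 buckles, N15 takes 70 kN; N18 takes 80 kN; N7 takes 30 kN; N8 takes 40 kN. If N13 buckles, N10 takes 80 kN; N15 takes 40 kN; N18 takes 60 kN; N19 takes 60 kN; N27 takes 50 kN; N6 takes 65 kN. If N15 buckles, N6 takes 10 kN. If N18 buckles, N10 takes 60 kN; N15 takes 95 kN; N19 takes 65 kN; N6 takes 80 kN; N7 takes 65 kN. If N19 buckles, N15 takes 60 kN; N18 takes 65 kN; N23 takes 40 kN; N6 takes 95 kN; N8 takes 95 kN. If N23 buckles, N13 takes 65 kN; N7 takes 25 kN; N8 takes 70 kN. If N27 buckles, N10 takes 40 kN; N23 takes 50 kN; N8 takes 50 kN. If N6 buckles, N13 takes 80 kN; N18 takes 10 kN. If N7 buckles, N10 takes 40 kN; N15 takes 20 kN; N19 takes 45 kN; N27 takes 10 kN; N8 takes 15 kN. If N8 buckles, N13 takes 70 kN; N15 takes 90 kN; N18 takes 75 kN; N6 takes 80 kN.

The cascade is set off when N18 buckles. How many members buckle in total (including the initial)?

Round 1 — N18 buckles (initial).
  N10: +60 → 60 < 110
  N15: +95 → 95 ≥ 30
  N19: +65 → 65 ≥ 40
  N6: +80 → 80 < 110
  N7: +65 → 65 ≥ 50
Round 2 — N15, N19, N7 buckle.
  N10: +40 → 100 < 110
  N23: +40 → 40 < 90
  N27: +10 → 10 < 70
  N6: +10+95 → 185 ≥ 110
  N8: +95+15 → 110 ≥ 70
Round 3 — N6, N8 buckle.
  N13: +80+70 → 150 ≥ 30
Round 4 — N13 buckles.
  N10: +80 → 180 ≥ 110
  N27: +50 → 60 < 70
Round 5 — N10 buckles.
No further bucklings.

8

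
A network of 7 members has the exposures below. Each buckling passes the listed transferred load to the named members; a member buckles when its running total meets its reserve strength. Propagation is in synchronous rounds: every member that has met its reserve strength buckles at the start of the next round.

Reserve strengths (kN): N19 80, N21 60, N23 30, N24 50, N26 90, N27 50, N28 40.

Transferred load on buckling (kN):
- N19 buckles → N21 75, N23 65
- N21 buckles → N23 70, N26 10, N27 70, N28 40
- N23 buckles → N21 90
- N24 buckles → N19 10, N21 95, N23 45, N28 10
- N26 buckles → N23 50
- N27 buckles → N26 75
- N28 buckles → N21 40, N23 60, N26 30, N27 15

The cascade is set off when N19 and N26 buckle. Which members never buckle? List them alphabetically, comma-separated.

Round 1 — N19, N26 buckle (initial).
  N21: +75 → 75 ≥ 60
  N23: +65+50 → 115 ≥ 30
Round 2 — N21, N23 buckle.
  N27: +70 → 70 ≥ 50
  N28: +40 → 40 ≥ 40
Round 3 — N27, N28 buckle.
No further bucklings.

N24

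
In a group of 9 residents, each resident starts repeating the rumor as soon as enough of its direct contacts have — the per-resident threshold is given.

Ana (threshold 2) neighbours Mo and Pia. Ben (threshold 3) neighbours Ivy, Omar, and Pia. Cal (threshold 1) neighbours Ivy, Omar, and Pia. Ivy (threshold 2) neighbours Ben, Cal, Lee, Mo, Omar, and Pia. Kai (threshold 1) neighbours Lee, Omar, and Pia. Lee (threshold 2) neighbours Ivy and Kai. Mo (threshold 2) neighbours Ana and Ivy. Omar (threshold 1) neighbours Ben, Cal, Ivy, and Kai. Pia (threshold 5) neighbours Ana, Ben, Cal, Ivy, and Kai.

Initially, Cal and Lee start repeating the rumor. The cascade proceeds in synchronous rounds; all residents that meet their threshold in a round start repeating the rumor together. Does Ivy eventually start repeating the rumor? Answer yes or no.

Round 1 — Cal, Lee start repeating the rumor (initial).
Round 2 — checking thresholds:
  Ivy: 2 of 6 neighbours ≥ 2, starts repeating the rumor.
  Kai: 1 of 3 neighbours ≥ 1, starts repeating the rumor.
  Omar: 1 of 4 neighbours ≥ 1, starts repeating the rumor.
  Pia: 1 of 5 neighbours < 5, not yet.
Round 3 — no new spreads; cascade stops.

yes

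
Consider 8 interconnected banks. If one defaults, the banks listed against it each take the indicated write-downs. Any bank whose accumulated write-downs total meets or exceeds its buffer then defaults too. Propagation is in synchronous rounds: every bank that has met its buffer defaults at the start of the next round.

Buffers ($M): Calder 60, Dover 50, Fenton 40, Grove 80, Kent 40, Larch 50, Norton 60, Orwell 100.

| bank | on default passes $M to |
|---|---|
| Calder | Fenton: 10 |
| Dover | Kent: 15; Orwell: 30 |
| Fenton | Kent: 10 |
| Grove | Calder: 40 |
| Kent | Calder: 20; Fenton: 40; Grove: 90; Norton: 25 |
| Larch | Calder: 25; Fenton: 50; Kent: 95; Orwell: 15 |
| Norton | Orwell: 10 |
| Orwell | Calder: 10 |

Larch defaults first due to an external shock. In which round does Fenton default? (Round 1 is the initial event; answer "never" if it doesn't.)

2

Round 1 — Larch defaults (initial).
  Calder: +25 → 25 < 60
  Fenton: +50 → 50 ≥ 40
  Kent: +95 → 95 ≥ 40
  Orwell: +15 → 15 < 100
Round 2 — Fenton, Kent default.
  Calder: +20 → 45 < 60
  Grove: +90 → 90 ≥ 80
  Norton: +25 → 25 < 60
Round 3 — Grove defaults.
  Calder: +40 → 85 ≥ 60
Round 4 — Calder defaults.
No further defaults.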